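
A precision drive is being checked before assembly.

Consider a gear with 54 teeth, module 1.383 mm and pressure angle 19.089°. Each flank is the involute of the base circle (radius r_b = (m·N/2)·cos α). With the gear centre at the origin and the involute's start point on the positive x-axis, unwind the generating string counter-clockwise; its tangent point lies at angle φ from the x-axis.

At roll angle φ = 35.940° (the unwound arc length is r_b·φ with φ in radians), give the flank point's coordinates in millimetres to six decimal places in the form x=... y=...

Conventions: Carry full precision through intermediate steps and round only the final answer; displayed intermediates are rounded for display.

x=41.561878 y=2.790505

topology: single-mesh involute geometry — m = 1.383, N = 54
pitch radius r_p = m·N/2 = 1.383·54/2 = 37.341000
base radius r_b = r_p·cos α = 37.341000·cos 19.089° = 35.287682
roll angle φ = 35.940° = 0.62727133 rad
x = r_b·(cos φ + φ·sin φ) = 41.561878
y = r_b·(sin φ − φ·cos φ) = 2.790505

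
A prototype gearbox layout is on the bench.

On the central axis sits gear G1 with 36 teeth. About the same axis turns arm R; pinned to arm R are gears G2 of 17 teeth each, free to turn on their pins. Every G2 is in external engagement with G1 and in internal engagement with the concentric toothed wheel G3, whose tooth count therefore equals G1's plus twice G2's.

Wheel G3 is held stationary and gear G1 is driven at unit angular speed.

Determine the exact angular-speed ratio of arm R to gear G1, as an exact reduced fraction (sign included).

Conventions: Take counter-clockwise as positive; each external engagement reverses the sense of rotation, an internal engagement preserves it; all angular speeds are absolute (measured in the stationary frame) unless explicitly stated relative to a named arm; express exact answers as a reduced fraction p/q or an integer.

planetary set (36T centre, 17T on arm, 70T internal) — Willis relation
ring teeth: 36 + 2·17 = 70
36(ω_sun−ω_arm) = −70(ω_ring−ω_arm),  ω_ring = 0, ω_sun = 1
36(1−ω_arm) = −70(0−ω_arm)  ⇒  106·ω_arm = 36  ⇒  ω_arm = 18/53
ω_out/ω_in = 18/53

18/53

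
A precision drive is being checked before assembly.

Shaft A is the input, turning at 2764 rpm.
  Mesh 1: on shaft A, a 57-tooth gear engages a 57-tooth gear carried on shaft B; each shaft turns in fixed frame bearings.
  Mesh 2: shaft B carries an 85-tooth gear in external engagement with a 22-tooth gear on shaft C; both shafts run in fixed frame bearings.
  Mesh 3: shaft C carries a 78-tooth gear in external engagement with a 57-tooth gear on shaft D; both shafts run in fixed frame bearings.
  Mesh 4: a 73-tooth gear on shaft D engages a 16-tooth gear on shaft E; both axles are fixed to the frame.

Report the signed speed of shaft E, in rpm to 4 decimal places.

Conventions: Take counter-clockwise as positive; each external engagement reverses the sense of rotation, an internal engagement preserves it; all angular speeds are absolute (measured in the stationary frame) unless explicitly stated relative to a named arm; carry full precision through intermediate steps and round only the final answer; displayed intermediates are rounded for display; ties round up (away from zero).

+66674.0610 rpm

recognized (5 fixed axles, 4 meshes): fixed-axis compound train
mesh 1 [57T→57T]: ω = 2764.0000×57/57 = 2764.0000 rpm, sense flips to −
mesh 2 [85T→22T]: ω = 2764.0000×85/22 = 10679.0909 rpm, sense flips to +
mesh 3 [78T→57T]: ω = 10679.0909×78/57 = 14613.4928 rpm, sense flips to −
mesh 4 [73T→16T]: ω = 14613.4928×73/16 = 66674.0610 rpm, sense flips to +
signed output speed = +66674.0610 rpm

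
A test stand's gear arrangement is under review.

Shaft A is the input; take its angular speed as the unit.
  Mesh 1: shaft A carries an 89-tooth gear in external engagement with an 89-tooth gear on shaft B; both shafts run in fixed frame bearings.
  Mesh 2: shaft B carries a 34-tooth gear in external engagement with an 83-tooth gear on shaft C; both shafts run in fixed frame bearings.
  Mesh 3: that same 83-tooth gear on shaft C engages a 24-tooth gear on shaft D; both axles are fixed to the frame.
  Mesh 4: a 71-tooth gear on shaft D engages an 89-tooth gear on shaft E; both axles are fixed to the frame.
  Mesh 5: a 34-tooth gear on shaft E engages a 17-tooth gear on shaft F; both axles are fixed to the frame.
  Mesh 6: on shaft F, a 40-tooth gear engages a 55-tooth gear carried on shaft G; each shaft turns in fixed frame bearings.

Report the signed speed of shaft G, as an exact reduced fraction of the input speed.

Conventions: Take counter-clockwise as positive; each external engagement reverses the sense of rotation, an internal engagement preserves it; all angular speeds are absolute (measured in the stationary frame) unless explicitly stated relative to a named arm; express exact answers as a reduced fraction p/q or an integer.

6-mesh fixed-axis compound train (all bearings frame-fixed)
mesh 1 [89T→89T]: |ω|/ω_in = 1×89/89 = 1, sense flips to −
mesh 2 [34T→83T]: |ω|/ω_in = 1×34/83 = 34/83, sense flips to +
mesh 3 [83T→24T]: |ω|/ω_in = (34/83)×83/24 = 17/12, sense flips to −
mesh 4 [71T→89T]: |ω|/ω_in = (17/12)×71/89 = 1207/1068, sense flips to +
mesh 5 [34T→17T]: |ω|/ω_in = (1207/1068)×34/17 = 1207/534, sense flips to −
mesh 6 [40T→55T]: |ω|/ω_in = (1207/534)×40/55 = 4828/2937, sense flips to +
signed output speed (× input speed) = 4828/2937

4828/2937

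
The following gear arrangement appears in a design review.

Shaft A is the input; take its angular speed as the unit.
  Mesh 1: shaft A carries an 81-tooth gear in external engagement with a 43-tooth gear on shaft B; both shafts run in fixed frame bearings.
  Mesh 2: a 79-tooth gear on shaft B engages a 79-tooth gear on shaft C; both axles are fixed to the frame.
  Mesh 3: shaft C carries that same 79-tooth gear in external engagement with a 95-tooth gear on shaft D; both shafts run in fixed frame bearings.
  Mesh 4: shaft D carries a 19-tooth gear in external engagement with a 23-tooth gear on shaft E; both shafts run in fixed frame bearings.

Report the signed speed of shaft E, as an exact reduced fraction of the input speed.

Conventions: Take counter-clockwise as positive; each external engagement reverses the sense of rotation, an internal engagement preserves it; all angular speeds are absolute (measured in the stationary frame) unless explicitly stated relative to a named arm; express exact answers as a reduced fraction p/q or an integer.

6399/4945

4-mesh fixed-axis compound train (all bearings frame-fixed)
mesh 1 [81T→43T]: |ω|/ω_in = 1×81/43 = 81/43, sense flips to −
mesh 2 [79T→79T]: |ω|/ω_in = (81/43)×79/79 = 81/43, sense flips to +
mesh 3 [79T→95T]: |ω|/ω_in = (81/43)×79/95 = 6399/4085, sense flips to −
mesh 4 [19T→23T]: |ω|/ω_in = (6399/4085)×19/23 = 6399/4945, sense flips to +
signed output speed (× input speed) = 6399/4945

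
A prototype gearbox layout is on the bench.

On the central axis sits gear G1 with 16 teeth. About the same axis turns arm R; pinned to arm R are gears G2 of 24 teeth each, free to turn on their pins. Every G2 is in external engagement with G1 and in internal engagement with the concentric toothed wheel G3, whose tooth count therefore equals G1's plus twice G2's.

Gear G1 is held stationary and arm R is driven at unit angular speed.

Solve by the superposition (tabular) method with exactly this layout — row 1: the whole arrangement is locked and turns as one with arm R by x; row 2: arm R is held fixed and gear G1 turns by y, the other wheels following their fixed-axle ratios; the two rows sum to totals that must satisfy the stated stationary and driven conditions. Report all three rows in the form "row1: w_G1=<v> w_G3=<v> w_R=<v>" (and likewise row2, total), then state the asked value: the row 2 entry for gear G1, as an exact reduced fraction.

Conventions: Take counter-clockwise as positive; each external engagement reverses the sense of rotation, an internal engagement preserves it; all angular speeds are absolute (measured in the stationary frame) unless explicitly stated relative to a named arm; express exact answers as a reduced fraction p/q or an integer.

recognized (axles ride arm R): planetary set, 16/24/64 teeth
row 1: whole set turns with the arm by x
superposition row 2 [arm held]: sun y, ring −(16/64)·y, arm 0
boundary: total ω_sun = x + y = 0 and total ω_arm = x = 1  ⇒  y = -1, x = 1
row 2 ring = −(16/64)·(-1) = 1/4
totals (row 1 + row 2): sun 1 + (-1) = 0, ring 1 + 1/4 = 5/4, arm 1 + 0 = 1
asked cell (row2, sun) = -1

row1: w_G1=1 w_G3=1 w_R=1
row2: w_G1=-1 w_G3=1/4 w_R=0
total: w_G1=0 w_G3=5/4 w_R=1
asked value: -1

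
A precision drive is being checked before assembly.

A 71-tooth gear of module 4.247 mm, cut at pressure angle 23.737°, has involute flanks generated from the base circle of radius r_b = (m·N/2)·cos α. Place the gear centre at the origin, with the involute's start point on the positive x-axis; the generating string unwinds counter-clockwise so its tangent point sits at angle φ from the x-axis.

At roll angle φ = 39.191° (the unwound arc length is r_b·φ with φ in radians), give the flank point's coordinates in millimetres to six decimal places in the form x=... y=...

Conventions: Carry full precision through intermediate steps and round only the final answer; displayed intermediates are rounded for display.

x=166.620899 y=14.045448

single-mesh involute tooth geometry (71T wheel at module 4.247)
pitch radius r_p = m·N/2 = 4.247·71/2 = 150.768500
base radius r_b = r_p·cos α = 150.768500·cos 23.737° = 138.013912
roll angle φ = 39.191° = 0.68401199 rad
x = r_b·(cos φ + φ·sin φ) = 166.620899
y = r_b·(sin φ − φ·cos φ) = 14.045448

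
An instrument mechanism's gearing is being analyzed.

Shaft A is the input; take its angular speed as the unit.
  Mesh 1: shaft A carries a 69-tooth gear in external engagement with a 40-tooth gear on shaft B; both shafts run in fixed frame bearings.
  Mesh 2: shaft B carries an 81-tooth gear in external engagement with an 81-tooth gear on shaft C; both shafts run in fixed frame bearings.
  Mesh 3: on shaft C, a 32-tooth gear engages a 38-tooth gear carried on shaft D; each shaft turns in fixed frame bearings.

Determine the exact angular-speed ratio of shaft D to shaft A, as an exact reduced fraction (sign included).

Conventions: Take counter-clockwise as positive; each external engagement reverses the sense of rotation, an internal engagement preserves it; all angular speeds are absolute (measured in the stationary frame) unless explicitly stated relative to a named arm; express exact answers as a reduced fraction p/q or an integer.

-138/95

class = fixed-axis compound train [3 meshes; 3 ratios multiply, 3 sense flips]
mesh 1 [69T→40T]: running ratio 69/40, sense −
mesh 2 [81T→81T]: running ratio 69/40, sense +
mesh 3 [32T→38T]: running ratio 138/95, sense −
ω_out/ω_in = -138/95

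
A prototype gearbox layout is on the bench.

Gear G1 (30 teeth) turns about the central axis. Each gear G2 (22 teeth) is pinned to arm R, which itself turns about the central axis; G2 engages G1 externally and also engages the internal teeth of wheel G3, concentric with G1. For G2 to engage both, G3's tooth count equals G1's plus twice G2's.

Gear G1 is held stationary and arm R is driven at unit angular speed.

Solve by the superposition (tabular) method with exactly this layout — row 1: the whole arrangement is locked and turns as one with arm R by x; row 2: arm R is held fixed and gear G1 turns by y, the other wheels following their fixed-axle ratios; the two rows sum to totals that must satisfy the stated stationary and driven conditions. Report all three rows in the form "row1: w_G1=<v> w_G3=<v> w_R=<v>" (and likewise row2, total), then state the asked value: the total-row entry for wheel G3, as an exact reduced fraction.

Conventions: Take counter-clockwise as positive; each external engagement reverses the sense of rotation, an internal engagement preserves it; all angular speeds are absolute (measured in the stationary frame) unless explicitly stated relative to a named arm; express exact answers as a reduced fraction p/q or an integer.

recognized (axles ride arm R): planetary set, 30/22/74 teeth
superposition row 1 [locked train]: every member turns x
superposition row 2 [arm held]: sun y, ring −(30/74)·y, arm 0
boundary: total ω_sun = x + y = 0 and total ω_arm = x = 1  ⇒  y = -1, x = 1
row 2 ring = −(30/74)·(-1) = 15/37
totals (row 1 + row 2): sun 1 + (-1) = 0, ring 1 + 15/37 = 52/37, arm 1 + 0 = 1
asked cell (total, ring) = 52/37

row1: w_G1=1 w_G3=1 w_R=1
row2: w_G1=-1 w_G3=15/37 w_R=0
total: w_G1=0 w_G3=52/37 w_R=1
asked value: 52/37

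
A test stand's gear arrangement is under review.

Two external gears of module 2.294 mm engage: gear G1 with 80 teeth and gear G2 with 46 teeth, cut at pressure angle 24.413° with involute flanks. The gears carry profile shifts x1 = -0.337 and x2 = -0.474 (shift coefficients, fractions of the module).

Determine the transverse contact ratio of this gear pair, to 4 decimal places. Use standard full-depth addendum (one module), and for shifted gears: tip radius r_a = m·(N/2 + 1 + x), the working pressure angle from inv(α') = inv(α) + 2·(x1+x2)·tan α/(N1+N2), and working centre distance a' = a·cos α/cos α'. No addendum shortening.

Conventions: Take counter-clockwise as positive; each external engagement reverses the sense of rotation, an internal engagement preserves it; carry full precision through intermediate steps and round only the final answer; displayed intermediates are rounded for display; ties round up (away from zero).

single-mesh involute tooth geometry (80T engaging 46T at module 2.294)
base radii: r_b1 = 83.555730, r_b2 = 48.044545
tip radii: r_a1 = 93.280922, r_a2 = 53.968644
inv(α') = inv(24.413°) + 2·(-0.337-0.474)·tan α/(80+46) = 0.02196352  ⇒  α' = 22.64886°
a' = a·cos α / cos α' = 144.5220·cos 24.413°/cos 22.64886° = 142.597045
action lengths: √(r_a1²−r_b1²) = 41.470115, √(r_a2²−r_b2²) = 24.583252
base pitch p_b = π·m·cos α = 6.562452
CR = (41.470115 + 24.583252 − 142.597045·sin 22.64886°)/6.562452 = 1.697804
contact ratio ≈ 1.6978

1.6978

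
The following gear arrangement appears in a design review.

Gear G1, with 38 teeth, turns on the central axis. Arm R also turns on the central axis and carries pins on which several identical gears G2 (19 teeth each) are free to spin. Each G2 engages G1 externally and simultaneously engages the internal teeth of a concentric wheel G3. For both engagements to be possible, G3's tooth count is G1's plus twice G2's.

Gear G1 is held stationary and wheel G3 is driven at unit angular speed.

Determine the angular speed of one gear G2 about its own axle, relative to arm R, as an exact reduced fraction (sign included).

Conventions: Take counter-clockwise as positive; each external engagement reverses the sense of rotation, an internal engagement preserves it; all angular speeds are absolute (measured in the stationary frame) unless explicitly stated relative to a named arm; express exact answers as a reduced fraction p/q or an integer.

topology: planetary set — G1 38T / G2 19T / G3 76T, arm = carrier (Willis)
ring teeth: 38 + 2·19 = 76
38(ω_sun−ω_arm) = −76(ω_ring−ω_arm),  ω_sun = 0, ω_ring = 1
38(0−ω_arm) = −76(1−ω_arm)  ⇒  114·ω_arm = 76  ⇒  ω_arm = 2/3
sun–planet mesh: 38·(0−2/3) = −19·(ω_p−ω_arm)  ⇒  ω_p−ω_arm = 4/3
exact speed ratio = 4/3

4/3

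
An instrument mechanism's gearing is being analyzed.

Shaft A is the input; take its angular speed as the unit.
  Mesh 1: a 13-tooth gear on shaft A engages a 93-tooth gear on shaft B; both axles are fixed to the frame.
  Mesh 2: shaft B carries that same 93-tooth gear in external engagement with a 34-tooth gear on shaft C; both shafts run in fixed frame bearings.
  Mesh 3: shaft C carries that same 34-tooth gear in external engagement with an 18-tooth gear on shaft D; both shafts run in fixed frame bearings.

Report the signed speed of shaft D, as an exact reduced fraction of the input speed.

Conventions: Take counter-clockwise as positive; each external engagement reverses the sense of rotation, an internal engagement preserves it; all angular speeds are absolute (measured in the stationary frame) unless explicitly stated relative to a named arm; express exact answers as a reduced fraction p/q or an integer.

-13/18

3-mesh fixed-axis compound train (all bearings frame-fixed)
mesh 1 [13T→93T]: |ω|/ω_in = 1×13/93 = 13/93, sense flips to −
mesh 2 [93T→34T]: |ω|/ω_in = (13/93)×93/34 = 13/34, sense flips to +
mesh 3 [34T→18T]: |ω|/ω_in = (13/34)×34/18 = 13/18, sense flips to −
signed output speed (× input speed) = -13/18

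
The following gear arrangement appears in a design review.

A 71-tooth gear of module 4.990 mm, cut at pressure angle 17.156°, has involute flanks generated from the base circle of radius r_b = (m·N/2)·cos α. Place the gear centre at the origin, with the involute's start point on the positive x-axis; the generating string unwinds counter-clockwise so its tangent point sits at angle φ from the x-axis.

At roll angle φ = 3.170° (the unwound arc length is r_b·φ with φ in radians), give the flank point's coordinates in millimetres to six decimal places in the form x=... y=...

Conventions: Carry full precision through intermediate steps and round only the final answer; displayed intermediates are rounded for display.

topology: single-mesh involute geometry — m = 4.990, N = 71
pitch radius r_p = m·N/2 = 4.990·71/2 = 177.145000
base radius r_b = r_p·cos α = 177.145000·cos 17.156° = 169.262963
roll angle φ = 3.170° = 0.05532694 rad
x = r_b·(cos φ + φ·sin φ) = 169.521828
y = r_b·(sin φ − φ·cos φ) = 0.009553

x=169.521828 y=0.009553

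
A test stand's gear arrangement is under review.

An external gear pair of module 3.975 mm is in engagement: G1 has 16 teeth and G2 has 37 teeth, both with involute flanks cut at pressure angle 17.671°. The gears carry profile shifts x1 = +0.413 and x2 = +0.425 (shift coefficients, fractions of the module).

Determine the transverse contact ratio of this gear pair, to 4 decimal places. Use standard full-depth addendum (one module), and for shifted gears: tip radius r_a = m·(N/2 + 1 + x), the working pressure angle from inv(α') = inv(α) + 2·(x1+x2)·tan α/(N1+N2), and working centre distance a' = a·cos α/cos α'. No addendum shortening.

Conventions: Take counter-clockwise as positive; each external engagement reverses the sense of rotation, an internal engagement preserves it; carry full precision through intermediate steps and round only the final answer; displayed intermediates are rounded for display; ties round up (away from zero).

topology: single-mesh involute geometry — m = 3.975, 16T/37T pair
base radii: r_b1 = 30.299525, r_b2 = 70.067651
tip radii: r_a1 = 37.416675, r_a2 = 79.201875
inv(α') = inv(17.671°) + 2·(+0.413+0.425)·tan α/(16+37) = 0.02024041  ⇒  α' = 22.06529°
a' = a·cos α / cos α' = 105.3375·cos 17.671°/cos 22.06529° = 108.299416
action lengths: √(r_a1²−r_b1²) = 21.953277, √(r_a2²−r_b2²) = 36.925077
base pitch p_b = π·m·cos α = 11.898596
CR = (21.953277 + 36.925077 − 108.299416·sin 22.06529°)/11.898596 = 1.529112
contact ratio ≈ 1.5291

1.5291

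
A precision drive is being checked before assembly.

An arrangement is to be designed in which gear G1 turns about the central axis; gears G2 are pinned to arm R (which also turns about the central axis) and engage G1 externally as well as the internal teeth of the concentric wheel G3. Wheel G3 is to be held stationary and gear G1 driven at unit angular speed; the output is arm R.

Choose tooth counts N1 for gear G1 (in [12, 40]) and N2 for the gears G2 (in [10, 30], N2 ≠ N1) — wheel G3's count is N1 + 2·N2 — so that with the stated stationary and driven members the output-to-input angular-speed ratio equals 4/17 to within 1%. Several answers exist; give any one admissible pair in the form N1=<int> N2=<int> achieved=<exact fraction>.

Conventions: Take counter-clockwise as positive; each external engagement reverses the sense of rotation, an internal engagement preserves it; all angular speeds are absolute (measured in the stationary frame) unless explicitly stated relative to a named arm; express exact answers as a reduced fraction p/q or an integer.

planetary set to be sized for 4/17 (Willis relation)
Willis with ω_ring = 0: ω_arm/ω_sun = N1/(N1+N3); set equal to 4/17  ⇒  N3/N1 = 1/(4/17) − 1 = 13/4
N3 = N1 + 2·N2  ⇒  N2/N1 = (N3/N1 − 1)/2 = (13/4 − 1)/2 = 9/8
smallest multiple with N1 ≥ 12 and N2 ≥ 10: k = 2  ⇒  N1 = 2·8 = 16, N2 = 2·9 = 18 (N1 ≤ 40, N2 ≤ 30, N2 ≠ N1 ✓), N3 = 16 + 2·18 = 52
check: N1/(N1+N3) with N1 = 16, N3 = 52 gives 4/17; |achieved − target| = 0 ≤ 1/425 ✓

N1=16 N2=18 achieved=4/17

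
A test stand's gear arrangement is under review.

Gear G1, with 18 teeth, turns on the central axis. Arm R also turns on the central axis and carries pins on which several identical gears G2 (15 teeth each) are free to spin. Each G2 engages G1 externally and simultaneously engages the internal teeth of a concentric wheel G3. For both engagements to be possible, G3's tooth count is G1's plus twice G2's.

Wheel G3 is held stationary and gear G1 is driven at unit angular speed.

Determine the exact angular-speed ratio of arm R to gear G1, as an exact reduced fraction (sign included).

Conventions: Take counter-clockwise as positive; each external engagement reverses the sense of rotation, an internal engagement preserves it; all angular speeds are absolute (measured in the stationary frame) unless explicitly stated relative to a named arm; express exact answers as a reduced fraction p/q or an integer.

3/11

class = planetary set [G3 = 18+2·15 = 48; Willis about the carrier]
ring teeth: 18 + 2·15 = 48
18(ω_sun−ω_arm) = −48(ω_ring−ω_arm),  ω_ring = 0, ω_sun = 1
18(1−ω_arm) = −48(0−ω_arm)  ⇒  66·ω_arm = 18  ⇒  ω_arm = 3/11
ω_out/ω_in = 3/11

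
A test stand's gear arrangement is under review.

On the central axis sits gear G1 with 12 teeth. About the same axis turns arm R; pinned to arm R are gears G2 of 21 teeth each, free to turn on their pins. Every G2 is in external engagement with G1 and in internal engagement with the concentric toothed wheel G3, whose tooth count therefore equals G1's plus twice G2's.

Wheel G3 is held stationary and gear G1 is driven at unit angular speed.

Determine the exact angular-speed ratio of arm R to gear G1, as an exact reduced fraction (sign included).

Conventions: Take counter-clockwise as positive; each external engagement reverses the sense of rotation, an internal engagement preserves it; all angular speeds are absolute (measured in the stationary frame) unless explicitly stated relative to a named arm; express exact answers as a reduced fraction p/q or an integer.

2/11

recognized (axles ride arm R): planetary set, 12/21/54 teeth
ring teeth: 12 + 2·21 = 54
12(ω_sun−ω_arm) = −54(ω_ring−ω_arm),  ω_ring = 0, ω_sun = 1
12(1−ω_arm) = −54(0−ω_arm)  ⇒  66·ω_arm = 12  ⇒  ω_arm = 2/11
ω_out/ω_in = 2/11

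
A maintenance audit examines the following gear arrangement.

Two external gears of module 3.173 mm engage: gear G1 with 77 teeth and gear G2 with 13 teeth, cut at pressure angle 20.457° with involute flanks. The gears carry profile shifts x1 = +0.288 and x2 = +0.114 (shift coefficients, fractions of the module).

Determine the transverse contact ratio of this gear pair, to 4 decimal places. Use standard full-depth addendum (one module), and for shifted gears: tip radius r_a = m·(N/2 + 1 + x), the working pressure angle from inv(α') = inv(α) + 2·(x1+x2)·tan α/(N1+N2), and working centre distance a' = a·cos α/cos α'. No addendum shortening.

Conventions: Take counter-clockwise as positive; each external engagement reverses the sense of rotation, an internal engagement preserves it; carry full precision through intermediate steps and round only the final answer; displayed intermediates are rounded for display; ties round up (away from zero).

single-mesh involute tooth geometry (77T engaging 13T at module 3.173)
base radii: r_b1 = 114.456418, r_b2 = 19.323811
tip radii: r_a1 = 126.247324, r_a2 = 24.159222
inv(α') = inv(20.457°) + 2·(+0.288+0.114)·tan α/(77+13) = 0.01931991  ⇒  α' = 21.73901°
a' = a·cos α / cos α' = 142.7850·cos 20.457°/cos 21.73901° = 144.023056
action lengths: √(r_a1²−r_b1²) = 53.273964, √(r_a2²−r_b2²) = 14.500288
base pitch p_b = π·m·cos α = 9.339622
CR = (53.273964 + 14.500288 − 144.023056·sin 21.73901°)/9.339622 = 1.545149
contact ratio ≈ 1.5451

1.5451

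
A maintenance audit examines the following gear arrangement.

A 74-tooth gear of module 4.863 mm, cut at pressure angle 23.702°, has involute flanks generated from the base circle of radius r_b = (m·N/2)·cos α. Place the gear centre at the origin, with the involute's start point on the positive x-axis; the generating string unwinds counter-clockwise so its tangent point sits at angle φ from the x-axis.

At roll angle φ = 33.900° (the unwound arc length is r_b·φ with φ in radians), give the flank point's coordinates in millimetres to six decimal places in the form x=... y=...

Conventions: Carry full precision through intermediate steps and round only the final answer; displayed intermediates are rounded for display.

x=191.116017 y=10.981574

single-mesh involute tooth geometry (74T wheel at module 4.863)
pitch radius r_p = m·N/2 = 4.863·74/2 = 179.931000
base radius r_b = r_p·cos α = 179.931000·cos 23.702° = 164.753561
roll angle φ = 33.900° = 0.59166662 rad
x = r_b·(cos φ + φ·sin φ) = 191.116017
y = r_b·(sin φ − φ·cos φ) = 10.981574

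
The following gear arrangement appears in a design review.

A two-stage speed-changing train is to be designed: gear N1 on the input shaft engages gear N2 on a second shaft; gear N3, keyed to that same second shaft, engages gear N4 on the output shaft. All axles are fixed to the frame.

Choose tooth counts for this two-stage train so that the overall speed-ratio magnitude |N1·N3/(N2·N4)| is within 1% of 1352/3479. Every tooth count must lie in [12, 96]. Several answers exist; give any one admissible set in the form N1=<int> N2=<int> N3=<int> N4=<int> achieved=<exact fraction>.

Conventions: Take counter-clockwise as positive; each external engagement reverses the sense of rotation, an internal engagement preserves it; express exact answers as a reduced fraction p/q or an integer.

class = fixed-axis compound train [2-stage, 1352/3479 wanted]
target = 1352/3479 in lowest terms: an exact hit needs N1·N3 = k·1352 and N2·N4 = k·3479 for one integer k, every count in [12, 96]; additionally prefer no 1:1 stage (N1 ≠ N2, N3 ≠ N4)
k = 1: N1·N3 = 1352 = 26·52, N2·N4 = 3479 = 49·71
achieved = 26·52/(49·71) = 1352/3479; |achieved − target| = 0 ≤ 338/86975 ✓

N1=26 N2=49 N3=52 N4=71 achieved=1352/3479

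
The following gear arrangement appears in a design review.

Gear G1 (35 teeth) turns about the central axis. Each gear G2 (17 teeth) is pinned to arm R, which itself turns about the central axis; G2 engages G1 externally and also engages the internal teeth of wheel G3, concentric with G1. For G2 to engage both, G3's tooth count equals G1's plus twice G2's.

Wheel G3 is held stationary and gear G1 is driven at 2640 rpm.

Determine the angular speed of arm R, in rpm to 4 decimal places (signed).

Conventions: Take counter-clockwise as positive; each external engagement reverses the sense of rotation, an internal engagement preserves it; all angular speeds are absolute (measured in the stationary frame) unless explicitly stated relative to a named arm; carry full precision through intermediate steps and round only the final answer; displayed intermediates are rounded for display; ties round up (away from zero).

planetary set (35T centre, 17T on arm, 69T internal) — Willis relation
normalise by the input: solve with ω_sun = 1, then scale by 2640 rpm
ring teeth: 35 + 2·17 = 69
35(ω_sun−ω_arm) = −69(ω_ring−ω_arm),  ω_ring = 0, ω_sun = 1
35(1−ω_arm) = −69(0−ω_arm)  ⇒  104·ω_arm = 35  ⇒  ω_arm = 35/104
scale: ω_arm = 35/104 × 2640 rpm = +888.4615 rpm

+888.4615 rpm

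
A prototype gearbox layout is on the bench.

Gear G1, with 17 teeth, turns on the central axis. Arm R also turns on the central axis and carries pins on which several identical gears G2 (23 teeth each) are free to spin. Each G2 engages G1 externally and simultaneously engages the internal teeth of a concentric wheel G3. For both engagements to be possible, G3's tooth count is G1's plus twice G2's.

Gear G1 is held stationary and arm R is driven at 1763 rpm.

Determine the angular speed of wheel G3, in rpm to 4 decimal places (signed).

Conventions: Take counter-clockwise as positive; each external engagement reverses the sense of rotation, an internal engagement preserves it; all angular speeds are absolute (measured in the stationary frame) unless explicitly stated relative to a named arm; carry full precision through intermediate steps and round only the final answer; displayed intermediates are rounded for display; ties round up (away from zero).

+2238.7302 rpm

topology: planetary set — G1 17T / G2 23T / G3 63T, arm = carrier (Willis)
normalise by the input: solve with ω_arm = 1, then scale by 1763 rpm
ring teeth: 17 + 2·23 = 63
17(ω_sun−ω_arm) = −63(ω_ring−ω_arm),  ω_sun = 0, ω_arm = 1
ω_ring = 1 − (17/63)(0−1) = 80/63
scale: ω_ring = 80/63 × 1763 rpm = +2238.7302 rpm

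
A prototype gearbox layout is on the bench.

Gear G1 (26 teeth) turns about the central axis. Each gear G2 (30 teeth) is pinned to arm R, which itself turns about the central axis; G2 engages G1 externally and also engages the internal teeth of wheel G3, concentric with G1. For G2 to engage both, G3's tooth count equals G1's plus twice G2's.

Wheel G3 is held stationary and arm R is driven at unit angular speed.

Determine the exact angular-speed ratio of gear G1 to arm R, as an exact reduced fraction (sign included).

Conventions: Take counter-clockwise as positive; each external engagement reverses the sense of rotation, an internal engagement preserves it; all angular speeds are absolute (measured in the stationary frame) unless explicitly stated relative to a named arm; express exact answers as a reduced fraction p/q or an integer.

topology: planetary set — G1 26T / G2 30T / G3 86T, arm = carrier (Willis)
ring teeth: 26 + 2·30 = 86
26(ω_sun−ω_arm) = −86(ω_ring−ω_arm),  ω_ring = 0, ω_arm = 1
ω_sun = 1 − (86/26)(0−1) = 56/13
ω_out/ω_in = 56/13

56/13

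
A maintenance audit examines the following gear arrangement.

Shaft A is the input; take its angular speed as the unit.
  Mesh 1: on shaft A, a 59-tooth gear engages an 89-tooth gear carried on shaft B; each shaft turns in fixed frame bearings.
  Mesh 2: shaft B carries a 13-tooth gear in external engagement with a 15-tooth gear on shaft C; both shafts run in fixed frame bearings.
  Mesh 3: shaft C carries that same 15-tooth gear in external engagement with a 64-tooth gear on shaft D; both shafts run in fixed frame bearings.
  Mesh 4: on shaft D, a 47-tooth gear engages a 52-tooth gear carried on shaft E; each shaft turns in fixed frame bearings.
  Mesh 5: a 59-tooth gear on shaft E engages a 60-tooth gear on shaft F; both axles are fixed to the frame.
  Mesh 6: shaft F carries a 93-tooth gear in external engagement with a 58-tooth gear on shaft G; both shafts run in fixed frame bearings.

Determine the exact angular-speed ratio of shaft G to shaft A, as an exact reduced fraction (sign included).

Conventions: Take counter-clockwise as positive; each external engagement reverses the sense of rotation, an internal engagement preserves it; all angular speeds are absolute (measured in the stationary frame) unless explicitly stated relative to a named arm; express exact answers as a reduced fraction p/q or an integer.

class = fixed-axis compound train [6 meshes; 6 ratios multiply, 6 sense flips]
mesh 1 [59T→89T]: running ratio 59/89, sense −
mesh 2 [13T→15T]: running ratio 767/1335, sense +
mesh 3 [15T→64T]: running ratio 767/5696, sense −
mesh 4 [47T→52T]: running ratio 2773/22784, sense +
mesh 5 [59T→60T]: running ratio 163607/1367040, sense −
mesh 6 [93T→58T]: running ratio 5071817/26429440, sense +
ω_out/ω_in = 5071817/26429440

5071817/26429440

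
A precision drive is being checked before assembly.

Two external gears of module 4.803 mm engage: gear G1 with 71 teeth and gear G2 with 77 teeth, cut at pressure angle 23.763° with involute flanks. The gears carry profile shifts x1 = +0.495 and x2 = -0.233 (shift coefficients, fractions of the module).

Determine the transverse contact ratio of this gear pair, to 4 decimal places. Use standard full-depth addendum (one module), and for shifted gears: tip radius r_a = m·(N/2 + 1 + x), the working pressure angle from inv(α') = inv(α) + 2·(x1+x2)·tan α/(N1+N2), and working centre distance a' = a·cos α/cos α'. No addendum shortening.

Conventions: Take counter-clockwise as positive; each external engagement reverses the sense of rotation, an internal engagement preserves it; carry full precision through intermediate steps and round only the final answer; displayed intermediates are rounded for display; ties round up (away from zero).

recognized (one external pair, fixed centres): single-mesh tooth geometry, m = 4.803, N1 = 71, N2 = 77
base radii: r_b1 = 156.050972, r_b2 = 169.238378
tip radii: r_a1 = 177.686985, r_a2 = 188.599401
inv(α') = inv(23.763°) + 2·(+0.495-0.233)·tan α/(71+77) = 0.02709762  ⇒  α' = 24.21403°
a' = a·cos α / cos α' = 355.4220·cos 23.763°/cos 24.21403° = 356.669204
action lengths: √(r_a1²−r_b1²) = 84.975048, √(r_a2²−r_b2²) = 83.235242
base pitch p_b = π·m·cos α = 13.809819
CR = (84.975048 + 83.235242 − 356.669204·sin 24.21403°)/13.809819 = 1.587546
contact ratio ≈ 1.5875

1.5875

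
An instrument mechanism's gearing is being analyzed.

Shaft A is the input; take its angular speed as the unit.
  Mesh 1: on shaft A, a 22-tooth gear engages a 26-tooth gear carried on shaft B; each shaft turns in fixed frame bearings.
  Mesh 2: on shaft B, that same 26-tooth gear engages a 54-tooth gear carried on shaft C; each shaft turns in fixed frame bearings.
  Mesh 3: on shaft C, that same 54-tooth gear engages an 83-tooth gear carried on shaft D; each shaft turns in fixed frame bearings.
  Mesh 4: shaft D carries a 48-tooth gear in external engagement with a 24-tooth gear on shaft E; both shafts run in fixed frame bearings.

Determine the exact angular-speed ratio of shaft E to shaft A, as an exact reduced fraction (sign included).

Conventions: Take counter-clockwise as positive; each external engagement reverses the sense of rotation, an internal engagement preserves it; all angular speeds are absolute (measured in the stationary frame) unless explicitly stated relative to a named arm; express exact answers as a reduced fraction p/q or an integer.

44/83

class = fixed-axis compound train [4 meshes; 4 ratios multiply, 4 sense flips]
mesh 1 [22T→26T]: running ratio 11/13, sense −
mesh 2 [26T→54T]: running ratio 11/27, sense +
mesh 3 [54T→83T]: running ratio 22/83, sense −
mesh 4 [48T→24T]: running ratio 44/83, sense +
ω_out/ω_in = 44/83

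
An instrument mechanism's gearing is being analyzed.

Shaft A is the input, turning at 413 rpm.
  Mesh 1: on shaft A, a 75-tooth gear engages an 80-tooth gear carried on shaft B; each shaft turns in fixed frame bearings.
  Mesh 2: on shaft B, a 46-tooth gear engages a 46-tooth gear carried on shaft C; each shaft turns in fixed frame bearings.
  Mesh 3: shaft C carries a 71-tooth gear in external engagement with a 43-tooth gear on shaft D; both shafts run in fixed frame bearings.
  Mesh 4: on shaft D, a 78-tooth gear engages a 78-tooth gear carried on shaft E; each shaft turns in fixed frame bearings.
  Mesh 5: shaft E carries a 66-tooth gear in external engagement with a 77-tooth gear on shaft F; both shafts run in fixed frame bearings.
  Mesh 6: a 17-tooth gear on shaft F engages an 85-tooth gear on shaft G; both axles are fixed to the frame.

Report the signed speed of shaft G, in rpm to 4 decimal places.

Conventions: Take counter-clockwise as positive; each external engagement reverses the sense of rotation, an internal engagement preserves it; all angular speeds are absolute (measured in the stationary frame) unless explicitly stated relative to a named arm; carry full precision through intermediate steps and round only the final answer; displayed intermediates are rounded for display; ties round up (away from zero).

+109.5959 rpm

recognized (7 fixed axles, 6 meshes): fixed-axis compound train
mesh 1 [75T→80T]: ω = 413.0000×75/80 = 387.1875 rpm, sense flips to −
mesh 2 [46T→46T]: ω = 387.1875×46/46 = 387.1875 rpm, sense flips to +
mesh 3 [71T→43T]: ω = 387.1875×71/43 = 639.3096 rpm, sense flips to −
mesh 4 [78T→78T]: ω = 639.3096×78/78 = 639.3096 rpm, sense flips to +
mesh 5 [66T→77T]: ω = 639.3096×66/77 = 547.9797 rpm, sense flips to −
mesh 6 [17T→85T]: ω = 547.9797×17/85 = 109.5959 rpm, sense flips to +
signed output speed = +109.5959 rpm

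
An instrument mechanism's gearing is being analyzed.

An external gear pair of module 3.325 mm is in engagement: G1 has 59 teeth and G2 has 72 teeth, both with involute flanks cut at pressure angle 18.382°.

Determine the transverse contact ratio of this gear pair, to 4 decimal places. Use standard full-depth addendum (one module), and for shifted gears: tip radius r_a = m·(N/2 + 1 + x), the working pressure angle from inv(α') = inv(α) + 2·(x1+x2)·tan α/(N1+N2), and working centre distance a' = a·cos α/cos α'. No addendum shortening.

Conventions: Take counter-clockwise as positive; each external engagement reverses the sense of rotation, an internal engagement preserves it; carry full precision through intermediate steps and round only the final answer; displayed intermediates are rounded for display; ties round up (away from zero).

1.8980

single-mesh involute tooth geometry (59T engaging 72T at module 3.325)
base radii: r_b1 = 93.082598, r_b2 = 113.592323
tip radii: r_a1 = 101.412500, r_a2 = 123.025000
no profile shift: α' = α, a' = a
action lengths: √(r_a1²−r_b1²) = 40.250778, √(r_a2²−r_b2²) = 47.243357
base pitch p_b = π·m·cos α = 9.912800
CR = (40.250778 + 47.243357 − 217.787500·sin 18.38200°)/9.912800 = 1.898015
contact ratio ≈ 1.8980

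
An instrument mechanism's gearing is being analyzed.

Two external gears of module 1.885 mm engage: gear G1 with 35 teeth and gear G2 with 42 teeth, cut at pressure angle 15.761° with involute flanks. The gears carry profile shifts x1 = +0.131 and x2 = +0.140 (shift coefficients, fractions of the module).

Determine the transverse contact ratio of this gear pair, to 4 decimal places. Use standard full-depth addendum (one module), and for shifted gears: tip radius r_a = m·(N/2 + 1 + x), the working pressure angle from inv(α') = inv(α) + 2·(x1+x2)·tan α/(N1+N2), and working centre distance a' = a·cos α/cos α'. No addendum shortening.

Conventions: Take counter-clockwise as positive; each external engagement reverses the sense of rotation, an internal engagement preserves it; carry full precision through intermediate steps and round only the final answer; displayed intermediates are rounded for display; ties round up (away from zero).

single-mesh involute tooth geometry (35T engaging 42T at module 1.885)
base radii: r_b1 = 31.747272, r_b2 = 38.096727
tip radii: r_a1 = 35.119435, r_a2 = 41.733900
inv(α') = inv(15.761°) + 2·(+0.131+0.140)·tan α/(35+42) = 0.00914174  ⇒  α' = 17.07142°
a' = a·cos α / cos α' = 72.5725·cos 15.761°/cos 17.07142° = 73.063196
action lengths: √(r_a1²−r_b1²) = 15.016171, √(r_a2²−r_b2²) = 17.039889
base pitch p_b = π·m·cos α = 5.699257
CR = (15.016171 + 17.039889 − 73.063196·sin 17.07142°)/5.699257 = 1.861185
contact ratio ≈ 1.8612

1.8612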